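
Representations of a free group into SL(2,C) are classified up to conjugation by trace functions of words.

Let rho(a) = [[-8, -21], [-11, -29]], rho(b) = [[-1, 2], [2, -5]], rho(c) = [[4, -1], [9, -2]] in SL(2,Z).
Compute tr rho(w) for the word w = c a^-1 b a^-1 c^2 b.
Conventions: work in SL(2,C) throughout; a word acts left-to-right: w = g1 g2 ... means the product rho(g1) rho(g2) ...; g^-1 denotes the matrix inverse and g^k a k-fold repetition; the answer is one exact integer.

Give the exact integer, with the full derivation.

604588

rho(c) = [[4, -1], [9, -2]]
... * rho(a^-1) = [[-29, 21], [11, -8]]  ->  [[-127, 92], [-283, 205]]
... * rho(b) = [[-1, 2], [2, -5]]  ->  [[311, -714], [693, -1591]]
... * rho(a^-1) = [[-29, 21], [11, -8]]  ->  [[-16873, 12243], [-37598, 27281]]
... * rho(c) = [[4, -1], [9, -2]]  ->  [[42695, -7613], [95137, -16964]]
... * rho(c) = [[4, -1], [9, -2]]  ->  [[102263, -27469], [227872, -61209]]
... * rho(b) = [[-1, 2], [2, -5]]  ->  [[-157201, 341871], [-350290, 761789]]
tr = -157201 + 761789 = 604588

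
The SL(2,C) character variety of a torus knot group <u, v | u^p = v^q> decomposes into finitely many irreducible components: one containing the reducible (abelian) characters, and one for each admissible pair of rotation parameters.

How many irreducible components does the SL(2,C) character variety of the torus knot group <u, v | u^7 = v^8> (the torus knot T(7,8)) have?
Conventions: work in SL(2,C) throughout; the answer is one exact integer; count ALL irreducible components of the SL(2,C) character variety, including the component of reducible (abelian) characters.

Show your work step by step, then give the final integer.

22

For T(7,8): irreducibility forces the central element u^7 = v^8 to one of +I, -I.
On an irreducible component, tr(u) is locked at 2*cos(pi*alpha/7) for some alpha in 1..6, and tr(v) at 2*cos(pi*beta/8) for some beta in 1..7.
u^7 = (-1)^alpha I and v^8 = (-1)^beta I must agree, so alpha and beta have equal parity.
Counting: 3 odd alphas x 4 odd betas + 3 even alphas x 3 even betas = 12 + 9 = 21.
Total: 21 irreducible-character components + 1 reducible (abelian) component = 22.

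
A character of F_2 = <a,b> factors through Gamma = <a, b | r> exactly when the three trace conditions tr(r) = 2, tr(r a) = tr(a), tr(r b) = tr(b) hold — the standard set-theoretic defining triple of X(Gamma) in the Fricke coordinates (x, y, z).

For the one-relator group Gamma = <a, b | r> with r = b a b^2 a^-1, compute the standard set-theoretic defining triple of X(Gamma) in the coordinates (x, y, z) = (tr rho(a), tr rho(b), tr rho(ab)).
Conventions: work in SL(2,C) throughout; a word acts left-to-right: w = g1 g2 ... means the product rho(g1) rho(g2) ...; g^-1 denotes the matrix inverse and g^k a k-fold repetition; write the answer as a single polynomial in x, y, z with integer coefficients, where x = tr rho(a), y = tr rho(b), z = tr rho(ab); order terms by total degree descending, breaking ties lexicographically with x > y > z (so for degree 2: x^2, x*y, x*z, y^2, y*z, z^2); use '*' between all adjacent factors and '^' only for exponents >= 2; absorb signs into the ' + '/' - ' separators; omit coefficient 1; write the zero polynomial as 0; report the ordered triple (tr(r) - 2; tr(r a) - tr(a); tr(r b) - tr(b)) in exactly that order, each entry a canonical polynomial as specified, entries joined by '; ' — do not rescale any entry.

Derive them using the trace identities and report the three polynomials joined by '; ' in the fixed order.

x*y^2*z - x^2*y - y*z^2 + y - 2; y^2*z - x*y - x - z; x*y^3*z - x^2*y^2 - y^2*z^2 - y + 2

tr(b a b) = tr(b) tr(a b) - tr(a)  (reduce the b square) = y*z - x
so tr(b a b^2) = tr(b) tr(b a b) - tr(b a)  (reduce the b square) = y^2*z - x*y - z
reduce: tr(a b a b) = tr(b a) tr(b a) - tr(1)  (split on b) = z^2 - 2
tr(a b a) = tr(a) tr(b a) - tr(b)  (reduce the a square) = x*z - y
tr(b a b^2 a) = tr(b) tr(a b a b) - tr(a b a)  (reduce the b square) = y*z^2 - x*z - y
reduce: tr(b a b^2 a^-1) = tr(b a b^2) tr(a) - tr(b a b^2 a)  (eliminate a^-1) = x*y^2*z - x^2*y - y*z^2 + y
tr(b^2 a b^2) = tr(b) tr(a b^3) - tr(a b^2)  (reduce the b square) = y^3*z - x*y^2 - 2*y*z + x
so tr(b^2) = tr(b) tr(b) - tr(1)  (reduce the b square) = y^2 - 2
tr(a b^2 a) = tr(a) tr(b^2 a) - tr(b^2)  (reduce the a square) = x*y*z - x^2 - y^2 + 2
so tr(b^2 a b^2 a) = tr(b) tr(a b^2 a b) - tr(a b^2 a)  (reduce the b square) = y^2*z^2 - 2*x*y*z + x^2 - 2
reduce: tr(b a b^2 a^-1 b) = tr(b^2 a b^2) tr(a) - tr(b^2 a b^2 a)  (eliminate a^-1) = x*y^3*z - x^2*y^2 - y^2*z^2 + 2
assemble the triple (tr(r) - 2; tr(r a) - x; tr(r b) - y)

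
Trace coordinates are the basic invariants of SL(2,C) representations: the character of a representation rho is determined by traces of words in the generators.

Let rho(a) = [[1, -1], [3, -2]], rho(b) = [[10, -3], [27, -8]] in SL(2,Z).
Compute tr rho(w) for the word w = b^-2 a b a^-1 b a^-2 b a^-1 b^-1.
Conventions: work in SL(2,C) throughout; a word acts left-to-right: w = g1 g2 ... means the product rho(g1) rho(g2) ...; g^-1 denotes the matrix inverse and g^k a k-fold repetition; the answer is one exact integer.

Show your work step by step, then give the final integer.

rho(b^-1) = [[-8, 3], [-27, 10]]
... * rho(b^-1) = [[-8, 3], [-27, 10]]  ->  [[-17, 6], [-54, 19]]
... * rho(a) = [[1, -1], [3, -2]]  ->  [[1, 5], [3, 16]]
... * rho(b) = [[10, -3], [27, -8]]  ->  [[145, -43], [462, -137]]
... * rho(a^-1) = [[-2, 1], [-3, 1]]  ->  [[-161, 102], [-513, 325]]
... * rho(b) = [[10, -3], [27, -8]]  ->  [[1144, -333], [3645, -1061]]
... * rho(a^-1) = [[-2, 1], [-3, 1]]  ->  [[-1289, 811], [-4107, 2584]]
... * rho(a^-1) = [[-2, 1], [-3, 1]]  ->  [[145, -478], [462, -1523]]
... * rho(b) = [[10, -3], [27, -8]]  ->  [[-11456, 3389], [-36501, 10798]]
... * rho(a^-1) = [[-2, 1], [-3, 1]]  ->  [[12745, -8067], [40608, -25703]]
... * rho(b^-1) = [[-8, 3], [-27, 10]]  ->  [[115849, -42435], [369117, -135206]]
tr = 115849 + -135206 = -19357

-19357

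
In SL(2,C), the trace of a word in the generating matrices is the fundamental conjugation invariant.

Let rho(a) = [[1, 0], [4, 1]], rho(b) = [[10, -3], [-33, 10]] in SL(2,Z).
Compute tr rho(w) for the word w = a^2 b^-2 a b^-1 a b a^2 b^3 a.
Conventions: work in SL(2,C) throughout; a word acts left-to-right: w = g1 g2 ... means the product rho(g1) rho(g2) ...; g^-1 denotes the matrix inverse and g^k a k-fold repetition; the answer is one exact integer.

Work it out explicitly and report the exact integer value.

rho(a) = [[1, 0], [4, 1]]
... * rho(a) = [[1, 0], [4, 1]]  ->  [[1, 0], [8, 1]]
... * rho(b^-1) = [[10, 3], [33, 10]]  ->  [[10, 3], [113, 34]]
... * rho(b^-1) = [[10, 3], [33, 10]]  ->  [[199, 60], [2252, 679]]
... * rho(a) = [[1, 0], [4, 1]]  ->  [[439, 60], [4968, 679]]
... * rho(b^-1) = [[10, 3], [33, 10]]  ->  [[6370, 1917], [72087, 21694]]
... * rho(a) = [[1, 0], [4, 1]]  ->  [[14038, 1917], [158863, 21694]]
... * rho(b) = [[10, -3], [-33, 10]]  ->  [[77119, -22944], [872728, -259649]]
... * rho(a) = [[1, 0], [4, 1]]  ->  [[-14657, -22944], [-165868, -259649]]
... * rho(a) = [[1, 0], [4, 1]]  ->  [[-106433, -22944], [-1204464, -259649]]
... * rho(b) = [[10, -3], [-33, 10]]  ->  [[-307178, 89859], [-3476223, 1016902]]
... * rho(b) = [[10, -3], [-33, 10]]  ->  [[-6037127, 1820124], [-68319996, 20597689]]
... * rho(b) = [[10, -3], [-33, 10]]  ->  [[-120435362, 36312621], [-1362923697, 410936878]]
... * rho(a) = [[1, 0], [4, 1]]  ->  [[24815122, 36312621], [280823815, 410936878]]
tr = 24815122 + 410936878 = 435752000

435752000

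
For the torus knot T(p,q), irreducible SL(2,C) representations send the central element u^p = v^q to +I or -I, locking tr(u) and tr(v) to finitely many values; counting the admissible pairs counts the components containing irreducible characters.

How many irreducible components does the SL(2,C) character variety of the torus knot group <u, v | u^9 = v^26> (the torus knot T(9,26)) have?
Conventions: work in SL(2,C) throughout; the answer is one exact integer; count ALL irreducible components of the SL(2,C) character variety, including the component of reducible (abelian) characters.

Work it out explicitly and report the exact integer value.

101

For T(9,26): irreducibility forces the central element u^9 = v^26 to one of +I, -I.
This locks tr(u) to 2*cos(pi*alpha/9), alpha in 1..8, and tr(v) to 2*cos(pi*beta/26), beta in 1..25, on each component of irreducible characters.
The two central values (-1)^alpha I and (-1)^beta I must be the same matrix, so alpha and beta share a parity.
Counting: 4 odd alphas x 13 odd betas + 4 even alphas x 12 even betas = 52 + 48 = 100.
That is 100 components of irreducible characters, and with the reducible (abelian) component the total is 101.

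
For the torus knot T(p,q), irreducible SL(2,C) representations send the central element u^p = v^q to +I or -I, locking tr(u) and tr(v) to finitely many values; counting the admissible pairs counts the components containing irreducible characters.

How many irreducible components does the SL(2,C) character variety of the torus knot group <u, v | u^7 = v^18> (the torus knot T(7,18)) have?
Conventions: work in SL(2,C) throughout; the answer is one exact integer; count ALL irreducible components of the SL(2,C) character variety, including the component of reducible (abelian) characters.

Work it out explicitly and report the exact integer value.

Gamma = < u, v | u^7 = v^18 > (torus knot T(7,18)); the central element u^7 = v^18 acts as +I or -I in any irreducible SL(2,C) representation.
On an irreducible component, tr(u) is locked at 2*cos(pi*alpha/7) for some alpha in 1..6, and tr(v) at 2*cos(pi*beta/18) for some beta in 1..17.
Consistency of u^7 = (-1)^alpha I with v^18 = (-1)^beta I forces alpha = beta (mod 2).
Enumerate parity-matched pairs: 3*9 odd-odd plus 3*8 even-even gives 51.
That is 51 components of irreducible characters, and with the reducible (abelian) component the total is 52.

52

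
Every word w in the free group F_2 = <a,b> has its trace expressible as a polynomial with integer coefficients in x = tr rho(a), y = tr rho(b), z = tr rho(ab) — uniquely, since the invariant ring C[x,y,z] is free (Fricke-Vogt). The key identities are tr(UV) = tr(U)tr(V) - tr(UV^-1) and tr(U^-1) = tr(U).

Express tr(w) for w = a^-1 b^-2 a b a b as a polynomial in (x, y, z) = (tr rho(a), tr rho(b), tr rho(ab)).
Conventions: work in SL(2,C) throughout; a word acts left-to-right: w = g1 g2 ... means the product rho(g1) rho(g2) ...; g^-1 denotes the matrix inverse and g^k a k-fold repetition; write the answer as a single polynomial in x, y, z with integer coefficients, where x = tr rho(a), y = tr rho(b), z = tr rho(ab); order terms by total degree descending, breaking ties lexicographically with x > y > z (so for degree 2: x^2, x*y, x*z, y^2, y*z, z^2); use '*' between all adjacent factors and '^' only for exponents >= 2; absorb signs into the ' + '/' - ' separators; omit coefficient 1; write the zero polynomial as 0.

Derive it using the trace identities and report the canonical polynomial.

trace(a b a) = trace(a) * trace(b a) - trace(b)   [square of a] = x*z - y
trace(a b a b) = trace(b a) * trace(b a) - trace(1)   [split at a repeated b] = z^2 - 2
trace(b^-1 a b a) = trace(a b a) * trace(b) - trace(a b a b)   [inverse elimination on b] = x*y*z - y^2 - z^2 + 2
trace(b a b) = trace(b) * trace(a b) - trace(a)   [square of b] = y*z - x
trace(a b a b a) = trace(a) * trace(b a b a) - trace(b a b)   [square of a] = x*z^2 - y*z - x
trace(a b a b a b) = trace(a b) * trace(a b a b) - trace(a^-1 b^-1)   [split at a repeated a] = z^3 - 3*z
trace(a b a b a b^-1) = trace(a b a b a) * trace(b) - trace(a b a b a b)   [inverse elimination on b] = x*y*z^2 - y^2*z - z^3 - x*y + 3*z
trace(b^-2 a b a b a) = trace(a b a b a b^-1) * trace(b) - trace(a b a b a)   [inverse elimination on b] = x*y^2*z^2 - y^3*z - y*z^3 - x*y^2 - x*z^2 + 4*y*z + x
trace(a^-1 b^-2 a b a b) = trace(b^-2 a b a b) * trace(a) - trace(b^-2 a b a b a)   [inverse elimination on a] = -x*y^2*z^2 + x^2*y*z + y^3*z + y*z^3 - 4*y*z + x

-x*y^2*z^2 + x^2*y*z + y^3*z + y*z^3 - 4*y*z + x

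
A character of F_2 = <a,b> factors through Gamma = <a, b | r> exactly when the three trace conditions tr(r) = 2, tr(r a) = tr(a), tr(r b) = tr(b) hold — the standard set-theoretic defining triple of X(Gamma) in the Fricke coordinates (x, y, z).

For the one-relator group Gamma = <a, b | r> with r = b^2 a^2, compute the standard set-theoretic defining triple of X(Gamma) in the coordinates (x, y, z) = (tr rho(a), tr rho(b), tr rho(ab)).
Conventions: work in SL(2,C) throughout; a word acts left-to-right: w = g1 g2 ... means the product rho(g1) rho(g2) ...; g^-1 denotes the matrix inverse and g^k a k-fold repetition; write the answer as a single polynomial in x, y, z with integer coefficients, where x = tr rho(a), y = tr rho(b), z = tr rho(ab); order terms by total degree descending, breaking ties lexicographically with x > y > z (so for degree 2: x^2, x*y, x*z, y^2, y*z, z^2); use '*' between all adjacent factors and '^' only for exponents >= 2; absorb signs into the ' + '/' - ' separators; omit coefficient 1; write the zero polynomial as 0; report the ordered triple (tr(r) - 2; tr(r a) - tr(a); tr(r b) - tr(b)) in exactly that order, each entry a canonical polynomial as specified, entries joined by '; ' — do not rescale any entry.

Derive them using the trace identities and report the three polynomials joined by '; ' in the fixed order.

x*y*z - x^2 - y^2; x^2*y*z - x^3 - x*y^2 - y*z + 2*x; x*y^2*z - x^2*y - y^3 - x*z + 2*y

trace(a^2 b) = trace(a)*trace(b a) - trace(b)  (reduce the a square) = x*z - y
trace(a^2) = trace(a)*trace(a) - trace(1)  (reduce the a square) = x^2 - 2
trace(b^2 a^2) = trace(b)*trace(a^2 b) - trace(a^2)  (reduce the b square) = x*y*z - x^2 - y^2 + 2
trace(b^2 a) = trace(b)*trace(a b) - trace(a) = y*z - x
trace(b^2 a^3) = trace(a)*trace(b^2 a^2) - trace(b^2 a) = x^2*y*z - x^3 - x*y^2 - y*z + 3*x
trace(b^2 a^2 b) = trace(b)*trace(b a^2 b) - trace(b a^2) = x*y^2*z - x^2*y - y^3 - x*z + 3*y
assemble the triple (trace(r) - 2; trace(r a) - x; trace(r b) - y)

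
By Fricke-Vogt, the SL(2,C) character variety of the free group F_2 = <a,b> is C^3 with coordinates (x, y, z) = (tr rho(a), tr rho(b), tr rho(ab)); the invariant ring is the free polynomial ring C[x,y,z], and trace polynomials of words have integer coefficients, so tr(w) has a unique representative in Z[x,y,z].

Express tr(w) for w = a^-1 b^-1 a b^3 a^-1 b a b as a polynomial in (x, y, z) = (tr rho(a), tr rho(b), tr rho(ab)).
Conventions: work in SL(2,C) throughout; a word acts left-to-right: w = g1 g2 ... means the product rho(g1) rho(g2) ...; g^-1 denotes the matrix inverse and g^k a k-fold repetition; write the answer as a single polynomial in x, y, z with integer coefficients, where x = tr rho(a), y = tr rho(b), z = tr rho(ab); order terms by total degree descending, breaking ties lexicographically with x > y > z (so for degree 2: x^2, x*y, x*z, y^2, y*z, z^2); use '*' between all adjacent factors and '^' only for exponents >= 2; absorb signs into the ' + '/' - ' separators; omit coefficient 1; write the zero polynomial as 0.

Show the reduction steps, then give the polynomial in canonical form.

apply: trace(b a b) = trace(b) * trace(a b) - trace(a) = y*z - x
trace(b^2 a b) = trace(b) * trace(b a b) - trace(b a) = y^2*z - x*y - z
apply: trace(b^3 a b) = trace(b) * trace(b^2 a b) - trace(b^2 a) = y^3*z - x*y^2 - 2*y*z + x
trace(b a b^4) = trace(b) * trace(b^3 a b) - trace(b^3 a) = y^4*z - x*y^3 - 3*y^2*z + 2*x*y + z
use: trace(a b a b) = trace(b a) * trace(b a) - trace(1) = z^2 - 2
trace(a b a) = trace(a) * trace(b a) - trace(b) = x*z - y
apply: trace(b a b a b) = trace(b) * trace(a b a b) - trace(a b a) = y*z^2 - x*z - y
use: trace(a b a b^3) = trace(b) * trace(b a b a b) - trace(b a b a) = y^2*z^2 - x*y*z - y^2 - z^2 + 2
trace(b a b^4 a) = trace(b) * trace(a b a b^3) - trace(a b a b^2) = y^3*z^2 - x*y^2*z - y^3 - 2*y*z^2 + x*z + 3*y
use: trace(b^3 a^-1 b a b) = trace(b a b^4) * trace(a) - trace(b a b^4 a) = x*y^4*z - x^2*y^3 - y^3*z^2 - 2*x*y^2*z + 2*x^2*y + y^3 + 2*y*z^2 - 3*y
trace(b^2) = trace(b) * trace(b) - trace(1) = y^2 - 2
trace(b^3) = trace(b) * trace(b^2) - trace(b) = y^3 - 3*y
trace(b^2 a^2 b) = trace(a) * trace(b^3 a) - trace(b^3) = x*y^2*z - x^2*y - y^3 - x*z + 3*y
trace(a^2) = trace(a) * trace(a) - trace(1) = x^2 - 2
apply: trace(b^2 a^2) = trace(b) * trace(a^2 b) - trace(a^2) = x*y*z - x^2 - y^2 + 2
trace(a b^4 a) = trace(b) * trace(b^2 a^2 b) - trace(b^2 a^2) = x*y^3*z - x^2*y^2 - y^4 - 2*x*y*z + x^2 + 4*y^2 - 2
trace(b a b^4 a b) = trace(b) * trace(a b^4 a b) - trace(a b^4 a) = y^4*z^2 - 2*x*y^3*z + x^2*y^2 - 2*y^2*z^2 + 3*x*y*z - x^2 - y^2 + 2
use: trace(a b a b a b) = trace(b a b a) * trace(b a) - trace(a b) = z^3 - 3*z
use: trace(a b a b a) = trace(a) * trace(b a b a) - trace(b a b) = x*z^2 - y*z - x
use: trace(b a b a b a b) = trace(b) * trace(a b a b a b) - trace(a b a b a) = y*z^3 - x*z^2 - 2*y*z + x
trace(b a b a b a b^2) = trace(b) * trace(b a b a b a b) - trace(b a b a b a) = y^2*z^3 - x*y*z^2 - 2*y^2*z - z^3 + x*y + 3*z
trace(b a b^4 a b a) = trace(b) * trace(b a b a b a b^2) - trace(b a b a b a b) = y^3*z^3 - x*y^2*z^2 - 2*y^3*z - 2*y*z^3 + x*y^2 + x*z^2 + 5*y*z - x
use: trace(b a b a^-1 b a b^3) = trace(b a b^4 a b) * trace(a) - trace(b a b^4 a b a) = x*y^4*z^2 - 2*x^2*y^3*z - y^3*z^3 + x^3*y^2 - x*y^2*z^2 + 3*x^2*y*z + 2*y^3*z + 2*y*z^3 - x^3 - 2*x*y^2 - x*z^2 - 5*y*z + 3*x
use: trace(a b^2 a b a) = trace(a) * trace(b^2 a b a) - trace(b^2 a b) = x*y*z^2 - x^2*z - y^2*z + z
trace(b a b a b^2 a b) = trace(b) * trace(a b^2 a b a b) - trace(a b^2 a b a) = y^2*z^3 - 2*x*y*z^2 + x^2*z - y^2*z + x*y - z
trace(b a b^3 a b a b) = trace(b) * trace(b a b a b^2 a b) - trace(b a b a b^2 a) = y^3*z^3 - 2*x*y^2*z^2 + x^2*y*z - y^3*z - y*z^3 + x*y^2 + x*z^2 + y*z - x
use: trace(a b a b a b a b) = trace(a b a b) * trace(a b a b) - trace(1) = z^4 - 4*z^2 + 2
use: trace(a b a b a b a) = trace(a) * trace(b a b a b a) - trace(b a b a b) = x*z^3 - y*z^2 - 2*x*z + y
apply: trace(b a b a b a b a b) = trace(b) * trace(a b a b a b a b) - trace(a b a b a b a) = y*z^4 - x*z^3 - 3*y*z^2 + 2*x*z + y
use: trace(b a b^3 a b a b a) = trace(b) * trace(b a b a b a b a b) - trace(b a b a b a b a) = y^2*z^4 - x*y*z^3 - 3*y^2*z^2 - z^4 + 2*x*y*z + y^2 + 4*z^2 - 2
apply: trace(b a b a^-1 b a b^3 a) = trace(b a b^3 a b a b) * trace(a) - trace(b a b^3 a b a b a) = x*y^3*z^3 - 2*x^2*y^2*z^2 - y^2*z^4 + x^3*y*z - x*y^3*z + x^2*y^2 + x^2*z^2 + 3*y^2*z^2 + z^4 - x*y*z - x^2 - y^2 - 4*z^2 + 2
use: trace(a b^3 a^-1 b a b a^-1 b) = trace(b a b a^-1 b a b^3) * trace(a) - trace(b a b a^-1 b a b^3 a) = x^2*y^4*z^2 - 2*x^3*y^3*z - 2*x*y^3*z^3 + x^4*y^2 + x^2*y^2*z^2 + y^2*z^4 + 2*x^3*y*z + 3*x*y^3*z + 2*x*y*z^3 - x^4 - 3*x^2*y^2 - 2*x^2*z^2 - 3*y^2*z^2 - z^4 - 4*x*y*z + 4*x^2 + y^2 + 4*z^2 - 2
trace(a^-1 b^-1 a b^3 a^-1 b a b) = trace(a b^3 a^-1 b a b a^-1) * trace(b) - trace(a b^3 a^-1 b a b a^-1 b) = -x^2*y^4*z^2 + 2*x^3*y^3*z + x*y^5*z + 2*x*y^3*z^3 - x^4*y^2 - x^2*y^4 - x^2*y^2*z^2 - y^4*z^2 - y^2*z^4 - 2*x^3*y*z - 5*x*y^3*z - 2*x*y*z^3 + x^4 + 5*x^2*y^2 + 2*x^2*z^2 + y^4 + 5*y^2*z^2 + z^4 + 4*x*y*z - 4*x^2 - 4*y^2 - 4*z^2 + 2

-x^2*y^4*z^2 + 2*x^3*y^3*z + x*y^5*z + 2*x*y^3*z^3 - x^4*y^2 - x^2*y^4 - x^2*y^2*z^2 - y^4*z^2 - y^2*z^4 - 2*x^3*y*z - 5*x*y^3*z - 2*x*y*z^3 + x^4 + 5*x^2*y^2 + 2*x^2*z^2 + y^4 + 5*y^2*z^2 + z^4 + 4*x*y*z - 4*x^2 - 4*y^2 - 4*z^2 + 2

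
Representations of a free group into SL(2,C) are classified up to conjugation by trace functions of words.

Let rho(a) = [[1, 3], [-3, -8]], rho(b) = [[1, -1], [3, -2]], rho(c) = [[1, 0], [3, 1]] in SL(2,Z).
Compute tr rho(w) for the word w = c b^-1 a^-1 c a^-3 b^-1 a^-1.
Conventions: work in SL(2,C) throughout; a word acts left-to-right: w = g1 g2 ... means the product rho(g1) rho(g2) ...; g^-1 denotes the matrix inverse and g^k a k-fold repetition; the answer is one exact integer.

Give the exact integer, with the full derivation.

-1086178

rho(c) = [[1, 0], [3, 1]]
... * rho(b^-1) = [[-2, 1], [-3, 1]]  ->  [[-2, 1], [-9, 4]]
... * rho(a^-1) = [[-8, -3], [3, 1]]  ->  [[19, 7], [84, 31]]
... * rho(c) = [[1, 0], [3, 1]]  ->  [[40, 7], [177, 31]]
... * rho(a^-1) = [[-8, -3], [3, 1]]  ->  [[-299, -113], [-1323, -500]]
... * rho(a^-1) = [[-8, -3], [3, 1]]  ->  [[2053, 784], [9084, 3469]]
... * rho(a^-1) = [[-8, -3], [3, 1]]  ->  [[-14072, -5375], [-62265, -23783]]
... * rho(b^-1) = [[-2, 1], [-3, 1]]  ->  [[44269, -19447], [195879, -86048]]
... * rho(a^-1) = [[-8, -3], [3, 1]]  ->  [[-412493, -152254], [-1825176, -673685]]
tr = -412493 + -673685 = -1086178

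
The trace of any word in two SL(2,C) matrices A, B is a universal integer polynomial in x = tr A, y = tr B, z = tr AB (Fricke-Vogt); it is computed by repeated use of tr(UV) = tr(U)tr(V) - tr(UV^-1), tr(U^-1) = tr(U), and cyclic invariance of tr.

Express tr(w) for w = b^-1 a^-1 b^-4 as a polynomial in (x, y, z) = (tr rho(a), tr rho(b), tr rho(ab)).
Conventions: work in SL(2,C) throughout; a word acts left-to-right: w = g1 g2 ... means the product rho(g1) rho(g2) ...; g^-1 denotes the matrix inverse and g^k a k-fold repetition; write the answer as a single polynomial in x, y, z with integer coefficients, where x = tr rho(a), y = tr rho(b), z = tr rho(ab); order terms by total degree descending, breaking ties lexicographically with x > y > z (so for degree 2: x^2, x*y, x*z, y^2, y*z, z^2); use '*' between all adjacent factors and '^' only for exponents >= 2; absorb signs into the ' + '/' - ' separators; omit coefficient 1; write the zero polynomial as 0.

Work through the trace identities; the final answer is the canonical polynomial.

y^4*z - x*y^3 - 3*y^2*z + 2*x*y + z

tr(b^-1) = tr(b) = y
tr(b^-2) = tr(b^-1) tr(b) - tr(1) = y^2 - 2
tr(b^-3) = tr(b^-2) tr(b) - tr(b^-1) = y^3 - 3*y
tr(a b^-1) = tr(a) tr(b) - tr(a b) = x*y - z
tr(a b^-2) = tr(a b^-1) tr(b) - tr(a) = x*y^2 - y*z - x
tr(b^-3 a) = tr(a b^-2) tr(b) - tr(a b^-1) = x*y^3 - y^2*z - 2*x*y + z
tr(b^-1 a^-1 b^-2) = tr(b^-3) tr(a) - tr(b^-3 a) = y^2*z - x*y - z
tr(b^-1 a^-1 b^-1) = tr(a^-1 b^-1) tr(b) - tr(a^-1) = y*z - x
tr(b^-3 a^-1 b^-1) = tr(b^-1 a^-1 b^-2) tr(b) - tr(b^-1 a^-1 b^-1) = y^3*z - x*y^2 - 2*y*z + x
tr(b^-1 a^-1 b^-4) = tr(b^-3 a^-1 b^-1) tr(b) - tr(b^-3 a^-1) = y^4*z - x*y^3 - 3*y^2*z + 2*x*y + z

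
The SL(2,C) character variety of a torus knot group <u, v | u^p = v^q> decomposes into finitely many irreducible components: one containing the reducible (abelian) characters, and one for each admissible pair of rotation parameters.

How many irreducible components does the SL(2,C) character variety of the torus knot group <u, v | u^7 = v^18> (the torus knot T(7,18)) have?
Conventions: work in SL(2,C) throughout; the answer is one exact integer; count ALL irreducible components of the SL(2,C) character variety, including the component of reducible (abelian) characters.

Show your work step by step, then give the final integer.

Gamma = < u, v | u^7 = v^18 > (torus knot T(7,18)); the central element u^7 = v^18 acts as +I or -I in any irreducible SL(2,C) representation.
On an irreducible component, tr(u) is locked at 2*cos(pi*alpha/7) for some alpha in 1..6, and tr(v) at 2*cos(pi*beta/18) for some beta in 1..17.
u^7 = (-1)^alpha I and v^18 = (-1)^beta I must agree, so alpha and beta have equal parity.
Enumerate parity-matched pairs: 3*9 odd-odd plus 3*8 even-even gives 51.
That is 51 components of irreducible characters, and with the reducible (abelian) component the total is 52.

52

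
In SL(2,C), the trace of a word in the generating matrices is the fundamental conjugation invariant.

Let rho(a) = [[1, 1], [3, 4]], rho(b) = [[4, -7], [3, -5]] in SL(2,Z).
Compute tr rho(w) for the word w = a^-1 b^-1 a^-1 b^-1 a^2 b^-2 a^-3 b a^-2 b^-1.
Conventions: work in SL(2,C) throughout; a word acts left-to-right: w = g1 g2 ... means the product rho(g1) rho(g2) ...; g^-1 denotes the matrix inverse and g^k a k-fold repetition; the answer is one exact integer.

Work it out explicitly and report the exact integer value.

20403287381

rho(a^-1) = [[4, -1], [-3, 1]]
... * rho(b^-1) = [[-5, 7], [-3, 4]]  ->  [[-17, 24], [12, -17]]
... * rho(a^-1) = [[4, -1], [-3, 1]]  ->  [[-140, 41], [99, -29]]
... * rho(b^-1) = [[-5, 7], [-3, 4]]  ->  [[577, -816], [-408, 577]]
... * rho(a) = [[1, 1], [3, 4]]  ->  [[-1871, -2687], [1323, 1900]]
... * rho(a) = [[1, 1], [3, 4]]  ->  [[-9932, -12619], [7023, 8923]]
... * rho(b^-1) = [[-5, 7], [-3, 4]]  ->  [[87517, -120000], [-61884, 84853]]
... * rho(b^-1) = [[-5, 7], [-3, 4]]  ->  [[-77585, 132619], [54861, -93776]]
... * rho(a^-1) = [[4, -1], [-3, 1]]  ->  [[-708197, 210204], [500772, -148637]]
... * rho(a^-1) = [[4, -1], [-3, 1]]  ->  [[-3463400, 918401], [2448999, -649409]]
... * rho(a^-1) = [[4, -1], [-3, 1]]  ->  [[-16608803, 4381801], [11744223, -3098408]]
... * rho(b) = [[4, -7], [3, -5]]  ->  [[-53289809, 94352616], [37681668, -66717521]]
... * rho(a^-1) = [[4, -1], [-3, 1]]  ->  [[-496217084, 147642425], [350879235, -104399189]]
... * rho(a^-1) = [[4, -1], [-3, 1]]  ->  [[-2427795611, 643859509], [1716714507, -455278424]]
... * rho(b^-1) = [[-5, 7], [-3, 4]]  ->  [[10207399528, -14419131241], [-7217737263, 10195887853]]
tr = 10207399528 + 10195887853 = 20403287381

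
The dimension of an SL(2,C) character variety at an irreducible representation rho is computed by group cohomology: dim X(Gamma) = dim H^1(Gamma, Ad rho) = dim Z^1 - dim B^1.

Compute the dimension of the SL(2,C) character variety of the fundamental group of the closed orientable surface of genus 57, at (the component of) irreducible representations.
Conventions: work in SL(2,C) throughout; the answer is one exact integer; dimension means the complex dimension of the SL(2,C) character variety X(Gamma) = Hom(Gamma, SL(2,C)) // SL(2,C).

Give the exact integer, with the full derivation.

The genus-57 surface group: 2g = 114 generators, one relator prod [a_i, b_i].
Unconstrained cocycle data is one sl_2 vector per generator (342 dimensions), cut by the relator condition d_2(z) = 0.
At an irreducible rho, H^2 = coker(d_2) vanishes (Poincare duality: H^2 is dual to H^0 = invariants = 0), so d_2 is surjective onto sl_2 and dim Z^1 = 342 - 3 = 339.
Coboundaries contribute dim B^1 = 3 (injective at irreducible rho).
dim X = dim H^1 = 339 - 3 = 336.

336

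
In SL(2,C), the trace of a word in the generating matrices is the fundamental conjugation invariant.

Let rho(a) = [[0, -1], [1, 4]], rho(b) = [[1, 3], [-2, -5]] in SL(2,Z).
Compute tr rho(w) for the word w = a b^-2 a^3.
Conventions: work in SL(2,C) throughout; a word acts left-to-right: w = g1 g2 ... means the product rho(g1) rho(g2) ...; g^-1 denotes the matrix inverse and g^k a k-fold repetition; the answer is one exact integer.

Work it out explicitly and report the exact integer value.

rho(a) = [[0, -1], [1, 4]]
... * rho(b^-1) = [[-5, -3], [2, 1]]  ->  [[-2, -1], [3, 1]]
... * rho(b^-1) = [[-5, -3], [2, 1]]  ->  [[8, 5], [-13, -8]]
... * rho(a) = [[0, -1], [1, 4]]  ->  [[5, 12], [-8, -19]]
... * rho(a) = [[0, -1], [1, 4]]  ->  [[12, 43], [-19, -68]]
... * rho(a) = [[0, -1], [1, 4]]  ->  [[43, 160], [-68, -253]]
tr = 43 + -253 = -210

-210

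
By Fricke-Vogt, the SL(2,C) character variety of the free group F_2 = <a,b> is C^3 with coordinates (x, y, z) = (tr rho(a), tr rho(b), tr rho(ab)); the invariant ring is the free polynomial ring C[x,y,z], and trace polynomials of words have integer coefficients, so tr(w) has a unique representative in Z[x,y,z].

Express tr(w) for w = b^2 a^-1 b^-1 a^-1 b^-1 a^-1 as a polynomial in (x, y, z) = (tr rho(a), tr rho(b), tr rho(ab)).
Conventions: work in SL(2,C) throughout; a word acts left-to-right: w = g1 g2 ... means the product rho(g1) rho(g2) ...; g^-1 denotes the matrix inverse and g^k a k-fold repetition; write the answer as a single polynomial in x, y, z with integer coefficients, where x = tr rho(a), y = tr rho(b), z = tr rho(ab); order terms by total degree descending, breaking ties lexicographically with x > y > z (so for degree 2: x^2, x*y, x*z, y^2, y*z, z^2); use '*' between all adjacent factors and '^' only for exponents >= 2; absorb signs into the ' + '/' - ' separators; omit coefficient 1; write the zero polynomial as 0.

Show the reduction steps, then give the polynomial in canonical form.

x*y^2*z^2 - y^3*z - y*z^3 - x*y^2 - x*z^2 + 4*y*z + x

next, trace(a^-1) = trace(a) = x
next, trace(b a b) = trace(b) trace(a b) - trace(a) = y*z - x
next, trace(b a b a) = trace(b a) trace(b a) - trace(1) = z^2 - 2
trace(a^-1 b a b) = trace(b a b) trace(a) - trace(b a b a) = x*y*z - x^2 - z^2 + 2
trace(b^-1 a^-1 b a) = trace(a^-1 b a) trace(b) - trace(a^-1 b a b) = -x*y*z + x^2 + y^2 + z^2 - 2
trace(a^-1 b^-1 a^-1 b) = trace(b^-1 a^-1 b) trace(a) - trace(b^-1 a^-1 b a) = x*y*z - y^2 - z^2 + 2
next, trace(b^2) = trace(b) trace(b) - trace(1) = y^2 - 2
trace(a b^2 a) = trace(a) trace(b^2 a) - trace(b^2) = x*y*z - x^2 - y^2 + 2
next, trace(a b a) = trace(a) trace(b a) - trace(b) = x*z - y
trace(b^2 a b a) = trace(b) trace(a b a b) - trace(a b a) = y*z^2 - x*z - y
trace(b^2 a b) = trace(b) trace(b a b) - trace(b a) = y^2*z - x*y - z
trace(a b^2 a b a) = trace(a) trace(b^2 a b a) - trace(b^2 a b) = x*y*z^2 - x^2*z - y^2*z + z
trace(a b a b a b) = trace(b a) trace(b a b a) - trace(b^-1 a^-1) = z^3 - 3*z
trace(a b a b a) = trace(a) trace(b a b a) - trace(b a b) = x*z^2 - y*z - x
next, trace(a b^2 a b a b) = trace(b) trace(a b a b a b) - trace(a b a b a) = y*z^3 - x*z^2 - 2*y*z + x
trace(b^-1 a b^2 a b a) = trace(a b^2 a b a) trace(b) - trace(a b^2 a b a b) = x*y^2*z^2 - x^2*y*z - y^3*z - y*z^3 + x*z^2 + 3*y*z - x
trace(a^-1 b^-1 a b^2 a b) = trace(b^-1 a b^2 a b) trace(a) - trace(b^-1 a b^2 a b a) = -x*y^2*z^2 + 2*x^2*y*z + y^3*z + y*z^3 - x^3 - x*y^2 - x*z^2 - 3*y*z + 3*x
next, trace(b^2 a b^-1 a^-1 b^-1 a) = trace(a^-1 b^-1 a b^2 a) trace(b) - trace(a^-1 b^-1 a b^2 a b) = x*y^2*z^2 - 2*x^2*y*z - y^3*z - y*z^3 + x^3 + x*y^2 + x*z^2 + 4*y*z - 3*x
and trace(b^-1 a^-1 b^-1 a^-1 b^2 a) = trace(b^2 a b^-1 a^-1 b^-1) trace(a) - trace(b^2 a b^-1 a^-1 b^-1 a) = -x*y^2*z^2 + x^2*y*z + y^3*z + y*z^3 - 4*y*z + x
and trace(b^2 a^-1 b^-1 a^-1 b^-1 a^-1) = trace(b^-1 a^-1 b^-1 a^-1 b^2) trace(a) - trace(b^-1 a^-1 b^-1 a^-1 b^2 a) = x*y^2*z^2 - y^3*z - y*z^3 - x*y^2 - x*z^2 + 4*y*z + x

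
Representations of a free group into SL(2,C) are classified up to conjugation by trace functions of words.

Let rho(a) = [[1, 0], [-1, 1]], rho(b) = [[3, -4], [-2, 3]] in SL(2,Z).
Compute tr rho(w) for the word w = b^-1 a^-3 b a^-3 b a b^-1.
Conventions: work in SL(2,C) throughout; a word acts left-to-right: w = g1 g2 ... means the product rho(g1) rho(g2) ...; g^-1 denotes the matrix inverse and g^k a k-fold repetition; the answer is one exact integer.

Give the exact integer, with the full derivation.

rho(b^-1) = [[3, 4], [2, 3]]
... * rho(a^-1) = [[1, 0], [1, 1]]  ->  [[7, 4], [5, 3]]
... * rho(a^-1) = [[1, 0], [1, 1]]  ->  [[11, 4], [8, 3]]
... * rho(a^-1) = [[1, 0], [1, 1]]  ->  [[15, 4], [11, 3]]
... * rho(b) = [[3, -4], [-2, 3]]  ->  [[37, -48], [27, -35]]
... * rho(a^-1) = [[1, 0], [1, 1]]  ->  [[-11, -48], [-8, -35]]
... * rho(a^-1) = [[1, 0], [1, 1]]  ->  [[-59, -48], [-43, -35]]
... * rho(a^-1) = [[1, 0], [1, 1]]  ->  [[-107, -48], [-78, -35]]
... * rho(b) = [[3, -4], [-2, 3]]  ->  [[-225, 284], [-164, 207]]
... * rho(a) = [[1, 0], [-1, 1]]  ->  [[-509, 284], [-371, 207]]
... * rho(b^-1) = [[3, 4], [2, 3]]  ->  [[-959, -1184], [-699, -863]]
tr = -959 + -863 = -1822

-1822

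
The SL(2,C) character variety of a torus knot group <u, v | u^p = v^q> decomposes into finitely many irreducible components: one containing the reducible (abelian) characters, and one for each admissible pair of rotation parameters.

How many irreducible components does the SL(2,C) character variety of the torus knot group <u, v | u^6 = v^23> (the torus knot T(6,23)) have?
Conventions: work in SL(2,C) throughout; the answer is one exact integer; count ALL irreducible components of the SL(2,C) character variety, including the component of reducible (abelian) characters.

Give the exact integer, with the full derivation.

56

Gamma = < u, v | u^6 = v^23 > (torus knot T(6,23)); the central element u^6 = v^23 acts as +I or -I in any irreducible SL(2,C) representation.
So on each irreducible component the traces are pinned: tr(u) = 2*cos(pi*alpha/6) with 1 <= alpha <= 5, tr(v) = 2*cos(pi*beta/23) with 1 <= beta <= 22.
Consistency of u^6 = (-1)^alpha I with v^23 = (-1)^beta I forces alpha = beta (mod 2).
Enumerate parity-matched pairs: 3*11 odd-odd plus 2*11 even-even gives 55.
Total: 55 irreducible-character components + 1 reducible (abelian) component = 56.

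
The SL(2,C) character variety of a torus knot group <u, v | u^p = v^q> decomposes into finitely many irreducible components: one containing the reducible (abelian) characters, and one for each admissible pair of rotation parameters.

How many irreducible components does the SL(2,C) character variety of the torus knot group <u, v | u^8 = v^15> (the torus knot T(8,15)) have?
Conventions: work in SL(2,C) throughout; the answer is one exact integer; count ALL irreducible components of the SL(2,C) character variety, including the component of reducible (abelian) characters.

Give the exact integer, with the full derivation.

50

In the torus knot group T(8,15), u^8 = v^15 is central, so an irreducible representation sends it to +I or -I (Schur).
So on each irreducible component the traces are pinned: tr(u) = 2*cos(pi*alpha/8) with 1 <= alpha <= 7, tr(v) = 2*cos(pi*beta/15) with 1 <= beta <= 14.
u^8 = (-1)^alpha I and v^15 = (-1)^beta I must agree, so alpha and beta have equal parity.
Enumerate parity-matched pairs: 4*7 odd-odd plus 3*7 even-even gives 49.
components with irreducible characters: 49; plus the single component of reducible (abelian) characters: total 50.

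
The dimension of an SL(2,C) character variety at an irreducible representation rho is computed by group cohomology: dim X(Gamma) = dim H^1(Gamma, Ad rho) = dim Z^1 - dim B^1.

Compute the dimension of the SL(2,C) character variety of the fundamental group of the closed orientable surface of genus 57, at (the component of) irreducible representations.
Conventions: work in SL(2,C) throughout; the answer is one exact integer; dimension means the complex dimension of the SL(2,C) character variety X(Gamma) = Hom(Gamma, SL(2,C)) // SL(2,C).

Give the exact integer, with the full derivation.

336

Gamma = pi_1(Sigma_57) = < a_1, b_1, ..., a_57, b_57 | prod [a_i, b_i] > has 2g = 114 generators and 1 relator.
Before the relator condition, cocycle space has dim 3*114 = 342.
At an irreducible rho, H^2 = coker(d_2) vanishes (Poincare duality: H^2 is dual to H^0 = invariants = 0), so d_2 is surjective onto sl_2 and dim Z^1 = 342 - 3 = 339.
Coboundaries contribute dim B^1 = 3 (injective at irreducible rho).
dim H^1 = 339 - 3 = 336 = dim X.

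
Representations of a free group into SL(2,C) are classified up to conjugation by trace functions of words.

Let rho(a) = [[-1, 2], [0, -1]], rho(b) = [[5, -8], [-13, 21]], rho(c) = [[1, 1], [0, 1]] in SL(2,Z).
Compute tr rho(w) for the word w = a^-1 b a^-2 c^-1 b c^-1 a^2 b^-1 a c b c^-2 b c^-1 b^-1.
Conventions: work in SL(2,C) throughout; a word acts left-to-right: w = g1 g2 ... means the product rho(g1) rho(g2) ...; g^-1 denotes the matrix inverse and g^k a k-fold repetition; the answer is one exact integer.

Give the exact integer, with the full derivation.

rho(a^-1) = [[-1, -2], [0, -1]]
... * rho(b) = [[5, -8], [-13, 21]]  ->  [[21, -34], [13, -21]]
... * rho(a^-1) = [[-1, -2], [0, -1]]  ->  [[-21, -8], [-13, -5]]
... * rho(a^-1) = [[-1, -2], [0, -1]]  ->  [[21, 50], [13, 31]]
... * rho(c^-1) = [[1, -1], [0, 1]]  ->  [[21, 29], [13, 18]]
... * rho(b) = [[5, -8], [-13, 21]]  ->  [[-272, 441], [-169, 274]]
... * rho(c^-1) = [[1, -1], [0, 1]]  ->  [[-272, 713], [-169, 443]]
... * rho(a) = [[-1, 2], [0, -1]]  ->  [[272, -1257], [169, -781]]
... * rho(a) = [[-1, 2], [0, -1]]  ->  [[-272, 1801], [-169, 1119]]
... * rho(b^-1) = [[21, 8], [13, 5]]  ->  [[17701, 6829], [10998, 4243]]
... * rho(a) = [[-1, 2], [0, -1]]  ->  [[-17701, 28573], [-10998, 17753]]
... * rho(c) = [[1, 1], [0, 1]]  ->  [[-17701, 10872], [-10998, 6755]]
... * rho(b) = [[5, -8], [-13, 21]]  ->  [[-229841, 369920], [-142805, 229839]]
... * rho(c^-1) = [[1, -1], [0, 1]]  ->  [[-229841, 599761], [-142805, 372644]]
... * rho(c^-1) = [[1, -1], [0, 1]]  ->  [[-229841, 829602], [-142805, 515449]]
... * rho(b) = [[5, -8], [-13, 21]]  ->  [[-11934031, 19260370], [-7414862, 11966869]]
... * rho(c^-1) = [[1, -1], [0, 1]]  ->  [[-11934031, 31194401], [-7414862, 19381731]]
... * rho(b^-1) = [[21, 8], [13, 5]]  ->  [[154912562, 60499757], [96250401, 37589759]]
tr = 154912562 + 37589759 = 192502321

192502321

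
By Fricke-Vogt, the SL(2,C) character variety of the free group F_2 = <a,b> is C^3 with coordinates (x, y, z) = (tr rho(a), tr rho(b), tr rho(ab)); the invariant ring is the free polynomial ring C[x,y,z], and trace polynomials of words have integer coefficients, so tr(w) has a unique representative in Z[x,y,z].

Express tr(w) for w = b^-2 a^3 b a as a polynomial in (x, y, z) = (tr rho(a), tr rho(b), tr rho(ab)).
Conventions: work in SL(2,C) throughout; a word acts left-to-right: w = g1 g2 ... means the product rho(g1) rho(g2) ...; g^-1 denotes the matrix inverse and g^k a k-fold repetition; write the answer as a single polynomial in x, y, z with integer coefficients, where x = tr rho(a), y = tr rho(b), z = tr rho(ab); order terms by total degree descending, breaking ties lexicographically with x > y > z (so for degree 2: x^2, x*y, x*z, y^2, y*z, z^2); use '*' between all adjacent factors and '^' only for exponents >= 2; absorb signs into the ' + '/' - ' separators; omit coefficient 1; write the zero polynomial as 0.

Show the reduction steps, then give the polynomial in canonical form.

x^3*y^2*z - x^2*y^3 - x^2*y*z^2 - x^3*z - x*y^2*z + 2*x^2*y + y^3 + y*z^2 + 2*x*z - 3*y

reduce: tr(b a^2) = tr(a) tr(b a) - tr(b) = x*z - y
so tr(a b a^2) = tr(a) tr(b a^2) - tr(b a) = x^2*z - x*y - z
tr(a^3 b a) = tr(a) tr(a b a^2) - tr(a b a) = x^3*z - x^2*y - 2*x*z + y
tr(b a b a) = tr(b a) tr(b a) - tr(1) = z^2 - 2
tr(b a b) = tr(b) tr(a b) - tr(a) = y*z - x
reduce: tr(b a b a^2) = tr(a) tr(b a b a) - tr(b a b) = x*z^2 - y*z - x
tr(a^3 b a b) = tr(a) tr(b a b a^2) - tr(b a b a) = x^2*z^2 - x*y*z - x^2 - z^2 + 2
so tr(b^-1 a^3 b a) = tr(a^3 b a) tr(b) - tr(a^3 b a b) = x^3*y*z - x^2*y^2 - x^2*z^2 - x*y*z + x^2 + y^2 + z^2 - 2
reduce: tr(b^-2 a^3 b a) = tr(b^-1 a^3 b a) tr(b) - tr(b^-1 a^3 b a b) = x^3*y^2*z - x^2*y^3 - x^2*y*z^2 - x^3*z - x*y^2*z + 2*x^2*y + y^3 + y*z^2 + 2*x*z - 3*y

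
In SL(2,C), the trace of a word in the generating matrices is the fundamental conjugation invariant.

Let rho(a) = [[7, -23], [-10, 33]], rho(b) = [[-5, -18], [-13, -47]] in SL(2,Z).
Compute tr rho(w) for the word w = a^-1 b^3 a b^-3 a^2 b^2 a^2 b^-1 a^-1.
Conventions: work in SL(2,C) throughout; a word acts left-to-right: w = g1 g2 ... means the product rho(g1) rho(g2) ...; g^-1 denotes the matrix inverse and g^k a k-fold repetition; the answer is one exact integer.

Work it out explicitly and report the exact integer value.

27984783817036005201439667

rho(a^-1) = [[33, 23], [10, 7]]
... * rho(b) = [[-5, -18], [-13, -47]]  ->  [[-464, -1675], [-141, -509]]
... * rho(b) = [[-5, -18], [-13, -47]]  ->  [[24095, 87077], [7322, 26461]]
... * rho(b) = [[-5, -18], [-13, -47]]  ->  [[-1252476, -4526329], [-380603, -1375463]]
... * rho(a) = [[7, -23], [-10, 33]]  ->  [[36495958, -120561909], [11090409, -36636410]]
... * rho(b^-1) = [[-47, 18], [13, -5]]  ->  [[-3282614843, 1259736789], [-997522553, 382809412]]
... * rho(b^-1) = [[-47, 18], [13, -5]]  ->  [[170659475878, -65385751119], [51860082347, -19869453014]]
... * rho(b^-1) = [[-47, 18], [13, -5]]  ->  [[-8871010130813, 3398799321399], [-2695726759491, 1032828747316]]
... * rho(a) = [[7, -23], [-10, 33]]  ->  [[-96085064129681, 316193610614866], [-29198374789597, 96085064129721]]
... * rho(a) = [[7, -23], [-10, 33]]  ->  [[-3834531555056427, 12644345625273241], [-1165239264824389, 3842369736441524]]
... * rho(b) = [[-5, -18], [-13, -47]]  ->  [[-145203835353269998, -525262676396826641], [-44124610249617867, -159617070845912626]]
... * rho(b) = [[-5, -18], [-13, -47]]  ->  [[7554433969925096323, 27301014827009712091], [2295644972244953473, 8296245314251015028]]
... * rho(a) = [[7, -23], [-10, 33]]  ->  [[-220129110480621446649, 727181507983043283574], [-66892938336795475969, 220976261008649566045]]
... * rho(a) = [[7, -23], [-10, 33]]  ->  [[-8812718853194782962283, 29059959304494721630869], [-2678013178444063992233, 8830754195031731626772]]
... * rho(b^-1) = [[-47, 18], [13, -5]]  ->  [[791977257058586180428598, -303928735879979701475439], [240666423922283518782987, -92358008187151809994054]]
... * rho(a^-1) = [[33, 23], [10, 7]]  ->  [[23095962124133546939389344, 16087975761187624239529681], [7018411907563838019898031, 4888821692902458262050323]]
tr = 23095962124133546939389344 + 4888821692902458262050323 = 27984783817036005201439667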